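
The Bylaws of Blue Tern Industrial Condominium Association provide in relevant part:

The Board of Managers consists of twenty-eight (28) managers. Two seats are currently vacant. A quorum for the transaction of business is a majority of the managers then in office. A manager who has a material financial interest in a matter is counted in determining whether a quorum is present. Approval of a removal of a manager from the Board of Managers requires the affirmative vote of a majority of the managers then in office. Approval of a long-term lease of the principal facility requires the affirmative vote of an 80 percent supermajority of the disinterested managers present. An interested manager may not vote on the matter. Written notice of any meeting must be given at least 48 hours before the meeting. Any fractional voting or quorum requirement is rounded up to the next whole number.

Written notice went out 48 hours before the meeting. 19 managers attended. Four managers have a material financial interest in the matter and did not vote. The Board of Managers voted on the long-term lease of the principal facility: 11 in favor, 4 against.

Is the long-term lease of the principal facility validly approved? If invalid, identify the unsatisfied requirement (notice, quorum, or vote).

Notice: 48 hours given; 48 required (48 ≥ 48). Satisfied.
Quorum: 19 present (interested managers count toward quorum); quorum is 14. Satisfied.
Vote: the long-term lease of the principal facility requires four-fifths of the disinterested managers present (19 − 4 = 15). 4/5 of 15 = 12, so 12 affirmative votes are needed; 11 voted in favor. Not satisfied.

Invalid — vote requirement not satisfied.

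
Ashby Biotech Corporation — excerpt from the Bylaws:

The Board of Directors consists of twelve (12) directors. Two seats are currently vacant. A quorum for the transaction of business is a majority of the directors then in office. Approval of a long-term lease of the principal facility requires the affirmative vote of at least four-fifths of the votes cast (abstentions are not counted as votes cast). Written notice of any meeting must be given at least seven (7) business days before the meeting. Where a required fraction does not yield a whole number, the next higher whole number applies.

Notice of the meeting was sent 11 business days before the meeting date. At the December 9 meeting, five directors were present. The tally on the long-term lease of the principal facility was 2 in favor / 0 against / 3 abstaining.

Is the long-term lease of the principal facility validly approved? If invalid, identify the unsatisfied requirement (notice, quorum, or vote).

Notice: 11 business days given; 7 required (11 ≥ 7). Satisfied.
Quorum: 5 present; quorum is 6. Not satisfied.
Vote: the long-term lease of the principal facility requires four-fifths of the votes cast (5 present − 3 abstaining = 2). 4/5 of 2 = 1.60, rounded up to 2, so 2 affirmative votes are needed; 2 voted in favor. Satisfied. (Moot — without a quorum no business can be validly transacted.)

Invalid — quorum requirement not satisfied.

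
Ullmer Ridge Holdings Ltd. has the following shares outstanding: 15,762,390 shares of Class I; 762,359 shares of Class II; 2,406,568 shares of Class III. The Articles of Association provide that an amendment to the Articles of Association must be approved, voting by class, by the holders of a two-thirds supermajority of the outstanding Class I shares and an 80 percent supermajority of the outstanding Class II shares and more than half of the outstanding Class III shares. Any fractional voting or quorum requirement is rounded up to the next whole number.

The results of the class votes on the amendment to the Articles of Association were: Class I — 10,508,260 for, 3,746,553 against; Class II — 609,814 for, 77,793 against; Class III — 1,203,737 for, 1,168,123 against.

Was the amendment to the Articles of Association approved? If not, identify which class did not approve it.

Not approved — the Class II shares did not give the required vote.

Class I: 2/3 of 15762390 = 10508260; 10,508,260 required, 10,508,260 in favor — approved.
Class II: 4/5 of 762359 = 609887.20, rounded up to 609888; 609,888 required, 609,814 in favor — not approved.
Class III: a majority of 2406568 is 1203285; 1,203,285 required, 1,203,737 in favor — approved.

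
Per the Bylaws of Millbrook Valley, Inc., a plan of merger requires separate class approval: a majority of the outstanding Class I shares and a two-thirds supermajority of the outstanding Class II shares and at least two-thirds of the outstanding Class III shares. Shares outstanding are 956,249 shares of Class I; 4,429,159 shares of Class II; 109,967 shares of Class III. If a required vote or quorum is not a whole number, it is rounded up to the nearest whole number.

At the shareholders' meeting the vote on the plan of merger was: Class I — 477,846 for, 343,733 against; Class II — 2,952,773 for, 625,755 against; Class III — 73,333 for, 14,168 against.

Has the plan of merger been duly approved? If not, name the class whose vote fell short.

Class I: a majority of 956249 is 478125; 478,125 required, 477,846 in favor — not approved.
Class II: 2/3 of 4429159 = 2952772.67, rounded up to 2952773; 2,952,773 required, 2,952,773 in favor — approved.
Class III: 2/3 of 109967 = 73311.33, rounded up to 73312; 73,312 required, 73,333 in favor — approved.

Not approved — the Class I shares did not give the required vote.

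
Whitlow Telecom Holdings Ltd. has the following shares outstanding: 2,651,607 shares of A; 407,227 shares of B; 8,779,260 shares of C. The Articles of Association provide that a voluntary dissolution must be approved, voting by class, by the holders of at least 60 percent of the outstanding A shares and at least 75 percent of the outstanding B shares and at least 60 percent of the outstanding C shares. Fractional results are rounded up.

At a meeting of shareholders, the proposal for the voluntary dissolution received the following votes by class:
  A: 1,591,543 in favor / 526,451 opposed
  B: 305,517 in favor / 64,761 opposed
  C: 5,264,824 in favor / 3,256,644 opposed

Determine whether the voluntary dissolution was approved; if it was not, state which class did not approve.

A: 3/5 of 2651607 = 1590964.20, rounded up to 1590965; 1,590,965 required, 1,591,543 in favor — approved.
B: 3/4 of 407227 = 305420.25, rounded up to 305421; 305,421 required, 305,517 in favor — approved.
C: 3/5 of 8779260 = 5267556; 5,267,556 required, 5,264,824 in favor — not approved.

Not approved — the C shares did not give the required vote.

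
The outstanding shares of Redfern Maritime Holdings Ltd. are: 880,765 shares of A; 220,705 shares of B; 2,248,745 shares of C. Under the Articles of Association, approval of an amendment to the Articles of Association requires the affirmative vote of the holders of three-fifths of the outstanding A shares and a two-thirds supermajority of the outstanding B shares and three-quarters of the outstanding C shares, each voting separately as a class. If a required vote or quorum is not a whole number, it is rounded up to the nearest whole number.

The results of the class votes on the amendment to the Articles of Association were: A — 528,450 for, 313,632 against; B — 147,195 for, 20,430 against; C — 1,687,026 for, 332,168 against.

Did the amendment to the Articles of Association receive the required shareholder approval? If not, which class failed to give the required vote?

A: 3/5 of 880765 = 528459; 528,459 required, 528,450 in favor — not approved.
B: 2/3 of 220705 = 147136.67, rounded up to 147137; 147,137 required, 147,195 in favor — approved.
C: 3/4 of 2248745 = 1686558.75, rounded up to 1686559; 1,686,559 required, 1,687,026 in favor — approved.

Not approved — the A shares did not give the required vote.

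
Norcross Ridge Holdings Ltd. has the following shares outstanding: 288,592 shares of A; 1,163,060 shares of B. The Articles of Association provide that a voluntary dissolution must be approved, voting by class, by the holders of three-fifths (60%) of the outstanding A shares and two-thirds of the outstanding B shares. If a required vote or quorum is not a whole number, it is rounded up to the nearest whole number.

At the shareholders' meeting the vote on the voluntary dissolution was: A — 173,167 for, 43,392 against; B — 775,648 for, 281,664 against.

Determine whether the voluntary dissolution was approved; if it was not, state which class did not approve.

Approved — every class gave the required vote.

A: 3/5 of 288592 = 173155.20, rounded up to 173156; 173,156 required, 173,167 in favor — approved.
B: 2/3 of 1163060 = 775373.33, rounded up to 775374; 775,374 required, 775,648 in favor — approved.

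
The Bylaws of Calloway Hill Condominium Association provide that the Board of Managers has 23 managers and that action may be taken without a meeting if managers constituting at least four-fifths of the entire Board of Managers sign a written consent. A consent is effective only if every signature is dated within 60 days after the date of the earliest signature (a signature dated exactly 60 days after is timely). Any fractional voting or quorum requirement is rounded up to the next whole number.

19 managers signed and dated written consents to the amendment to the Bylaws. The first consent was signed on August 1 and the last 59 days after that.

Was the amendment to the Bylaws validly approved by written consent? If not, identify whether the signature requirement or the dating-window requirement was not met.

Signatures required: at least four-fifths of 23 — 4/5 of 23 = 18.40, rounded up to 19, so 19 needed; 19 signed. Sufficient.
Dating window: the latest signature is 59 days after the earliest; the limit is 60 days. Within the window.

Effective — both the signature and dating-window requirements are satisfied.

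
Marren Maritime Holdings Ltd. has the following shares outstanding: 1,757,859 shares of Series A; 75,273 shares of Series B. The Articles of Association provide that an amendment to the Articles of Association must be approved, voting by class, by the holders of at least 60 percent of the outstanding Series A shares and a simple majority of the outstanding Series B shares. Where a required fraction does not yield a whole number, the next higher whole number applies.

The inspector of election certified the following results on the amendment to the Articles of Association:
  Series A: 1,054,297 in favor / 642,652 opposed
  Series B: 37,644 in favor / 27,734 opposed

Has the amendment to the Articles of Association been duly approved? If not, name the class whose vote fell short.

Series A: 3/5 of 1757859 = 1054715.40, rounded up to 1054716; 1,054,716 required, 1,054,297 in favor — not approved.
Series B: a majority of 75273 is 37637; 37,637 required, 37,644 in favor — approved.

Not approved — the Series A shares did not give the required vote.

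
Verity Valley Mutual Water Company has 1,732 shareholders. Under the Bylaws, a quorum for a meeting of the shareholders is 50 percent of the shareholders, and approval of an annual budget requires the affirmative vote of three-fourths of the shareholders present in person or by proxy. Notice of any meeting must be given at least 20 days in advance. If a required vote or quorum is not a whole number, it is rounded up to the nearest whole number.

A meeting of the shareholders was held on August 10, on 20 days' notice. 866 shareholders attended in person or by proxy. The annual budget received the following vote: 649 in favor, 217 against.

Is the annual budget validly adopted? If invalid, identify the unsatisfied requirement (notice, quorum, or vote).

Invalid — vote requirement not satisfied.

Notice: 20 days given; 20 required. Satisfied.
Quorum: 50% of 1,732 = 866; 866 present. Satisfied.
Vote: requires three-fourths of those present (866); 3/4 of 866 = 649.50, rounded up to 650, so 650 needed; 649 in favor. Not satisfied.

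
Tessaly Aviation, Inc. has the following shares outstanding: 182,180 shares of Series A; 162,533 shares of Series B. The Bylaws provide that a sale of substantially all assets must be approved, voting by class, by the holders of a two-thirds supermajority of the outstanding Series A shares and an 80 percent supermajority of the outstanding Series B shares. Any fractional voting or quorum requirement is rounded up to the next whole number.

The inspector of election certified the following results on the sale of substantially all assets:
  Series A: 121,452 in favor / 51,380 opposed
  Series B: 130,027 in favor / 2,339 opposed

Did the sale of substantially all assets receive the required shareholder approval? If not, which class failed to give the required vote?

Not approved — the Series A shares did not give the required vote.

Series A: 2/3 of 182180 = 121453.33, rounded up to 121454; 121,454 required, 121,452 in favor — not approved.
Series B: 4/5 of 162533 = 130026.40, rounded up to 130027; 130,027 required, 130,027 in favor — approved.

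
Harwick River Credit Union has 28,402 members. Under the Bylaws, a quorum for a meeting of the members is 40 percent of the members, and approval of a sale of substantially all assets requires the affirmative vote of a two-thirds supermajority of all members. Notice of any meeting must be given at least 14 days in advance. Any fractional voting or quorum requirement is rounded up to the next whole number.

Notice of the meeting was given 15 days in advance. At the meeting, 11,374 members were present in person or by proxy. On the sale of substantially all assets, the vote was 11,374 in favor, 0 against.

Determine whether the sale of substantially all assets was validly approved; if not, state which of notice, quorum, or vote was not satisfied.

Notice: 15 days given; 14 required. Satisfied.
Quorum: 40% of 28,402 = 11,360.80, rounded up to 11,361; 11,374 present. Satisfied.
Vote: requires two-thirds of all members (28,402); 2/3 of 28402 = 18934.67, rounded up to 18935, so 18,935 needed; 11,374 in favor. Not satisfied.

Invalid — vote requirement not satisfied.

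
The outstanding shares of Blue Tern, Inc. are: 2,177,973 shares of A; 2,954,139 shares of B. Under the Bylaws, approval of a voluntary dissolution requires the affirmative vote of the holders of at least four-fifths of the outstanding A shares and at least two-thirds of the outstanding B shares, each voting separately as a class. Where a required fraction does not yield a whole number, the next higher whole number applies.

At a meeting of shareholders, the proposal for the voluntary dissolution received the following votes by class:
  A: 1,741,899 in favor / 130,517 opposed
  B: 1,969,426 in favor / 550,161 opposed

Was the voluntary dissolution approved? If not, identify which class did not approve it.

A: 4/5 of 2177973 = 1742378.40, rounded up to 1742379; 1,742,379 required, 1,741,899 in favor — not approved.
B: 2/3 of 2954139 = 1969426; 1,969,426 required, 1,969,426 in favor — approved.

Not approved — the A shares did not give the required vote.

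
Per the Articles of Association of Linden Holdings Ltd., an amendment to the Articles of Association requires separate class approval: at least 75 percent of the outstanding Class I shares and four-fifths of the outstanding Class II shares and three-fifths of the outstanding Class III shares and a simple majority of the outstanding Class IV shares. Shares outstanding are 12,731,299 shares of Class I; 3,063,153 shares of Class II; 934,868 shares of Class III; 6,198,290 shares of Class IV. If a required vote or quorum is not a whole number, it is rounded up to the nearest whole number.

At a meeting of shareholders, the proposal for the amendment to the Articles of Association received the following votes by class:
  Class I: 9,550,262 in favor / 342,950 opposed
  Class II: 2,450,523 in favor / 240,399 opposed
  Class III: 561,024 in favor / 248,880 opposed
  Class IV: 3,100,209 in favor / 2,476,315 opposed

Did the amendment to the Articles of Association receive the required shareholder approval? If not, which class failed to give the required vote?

Approved — every class gave the required vote.

Class I: 3/4 of 12731299 = 9548474.25, rounded up to 9548475; 9,548,475 required, 9,550,262 in favor — approved.
Class II: 4/5 of 3063153 = 2450522.40, rounded up to 2450523; 2,450,523 required, 2,450,523 in favor — approved.
Class III: 3/5 of 934868 = 560920.80, rounded up to 560921; 560,921 required, 561,024 in favor — approved.
Class IV: a majority of 6198290 is 3099146; 3,099,146 required, 3,100,209 in favor — approved.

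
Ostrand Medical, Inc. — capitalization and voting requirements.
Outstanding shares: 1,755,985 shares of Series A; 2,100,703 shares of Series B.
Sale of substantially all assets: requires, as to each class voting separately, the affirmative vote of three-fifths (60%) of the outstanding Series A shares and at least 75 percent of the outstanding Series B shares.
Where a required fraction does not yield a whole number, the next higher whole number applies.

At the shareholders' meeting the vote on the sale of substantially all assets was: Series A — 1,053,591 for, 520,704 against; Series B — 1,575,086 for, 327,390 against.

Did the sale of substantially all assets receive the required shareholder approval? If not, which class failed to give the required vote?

Not approved — the Series B shares did not give the required vote.

Series A: 3/5 of 1755985 = 1053591; 1,053,591 required, 1,053,591 in favor — approved.
Series B: 3/4 of 2100703 = 1575527.25, rounded up to 1575528; 1,575,528 required, 1,575,086 in favor — not approved.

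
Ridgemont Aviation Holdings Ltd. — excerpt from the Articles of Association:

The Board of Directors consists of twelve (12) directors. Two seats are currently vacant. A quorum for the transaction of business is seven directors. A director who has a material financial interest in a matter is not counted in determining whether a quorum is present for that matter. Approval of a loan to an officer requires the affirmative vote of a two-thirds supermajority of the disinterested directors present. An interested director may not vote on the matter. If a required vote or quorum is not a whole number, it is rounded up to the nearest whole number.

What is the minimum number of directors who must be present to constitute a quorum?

The quorum is fixed at 7.

7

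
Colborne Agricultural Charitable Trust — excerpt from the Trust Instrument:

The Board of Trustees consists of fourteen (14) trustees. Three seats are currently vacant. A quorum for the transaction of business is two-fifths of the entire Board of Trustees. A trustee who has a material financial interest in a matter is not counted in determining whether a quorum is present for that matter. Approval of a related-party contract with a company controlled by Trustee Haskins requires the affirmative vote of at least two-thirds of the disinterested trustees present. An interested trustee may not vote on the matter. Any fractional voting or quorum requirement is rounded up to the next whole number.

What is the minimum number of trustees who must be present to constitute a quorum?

6

2/5 of 14 = 5.60, rounded up to 6.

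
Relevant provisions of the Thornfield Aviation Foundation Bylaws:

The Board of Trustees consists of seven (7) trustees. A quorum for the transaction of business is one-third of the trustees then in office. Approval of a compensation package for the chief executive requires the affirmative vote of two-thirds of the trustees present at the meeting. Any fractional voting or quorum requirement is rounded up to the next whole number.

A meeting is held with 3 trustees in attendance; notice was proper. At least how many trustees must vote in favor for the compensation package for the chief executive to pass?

2

The compensation package for the chief executive requires two-thirds of the trustees present (3).
2/3 of 3 = 2.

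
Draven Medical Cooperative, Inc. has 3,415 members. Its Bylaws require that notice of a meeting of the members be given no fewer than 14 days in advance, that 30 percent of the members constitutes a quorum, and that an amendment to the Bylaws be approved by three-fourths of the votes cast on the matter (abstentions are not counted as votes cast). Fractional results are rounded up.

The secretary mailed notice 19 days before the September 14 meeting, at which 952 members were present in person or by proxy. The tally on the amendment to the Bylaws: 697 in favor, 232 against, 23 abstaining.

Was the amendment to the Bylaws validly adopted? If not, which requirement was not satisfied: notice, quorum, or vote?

Notice: 19 days given; 14 required. Satisfied.
Quorum: 30% of 3,415 = 1,024.50, rounded up to 1,025; 952 present. Not satisfied.
Vote: requires three-fourths of the votes cast (952 − 23 abstaining = 929); 3/4 of 929 = 696.75, rounded up to 697, so 697 needed; 697 in favor. Satisfied.

Invalid — quorum requirement not satisfied.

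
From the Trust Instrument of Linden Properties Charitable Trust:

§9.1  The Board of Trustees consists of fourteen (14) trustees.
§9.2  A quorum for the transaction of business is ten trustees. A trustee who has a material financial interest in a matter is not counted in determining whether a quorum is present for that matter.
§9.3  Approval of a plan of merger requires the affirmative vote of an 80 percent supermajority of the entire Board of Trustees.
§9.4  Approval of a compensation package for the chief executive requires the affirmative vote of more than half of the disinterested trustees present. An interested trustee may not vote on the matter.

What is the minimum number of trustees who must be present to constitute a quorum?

10

The quorum is fixed at 10.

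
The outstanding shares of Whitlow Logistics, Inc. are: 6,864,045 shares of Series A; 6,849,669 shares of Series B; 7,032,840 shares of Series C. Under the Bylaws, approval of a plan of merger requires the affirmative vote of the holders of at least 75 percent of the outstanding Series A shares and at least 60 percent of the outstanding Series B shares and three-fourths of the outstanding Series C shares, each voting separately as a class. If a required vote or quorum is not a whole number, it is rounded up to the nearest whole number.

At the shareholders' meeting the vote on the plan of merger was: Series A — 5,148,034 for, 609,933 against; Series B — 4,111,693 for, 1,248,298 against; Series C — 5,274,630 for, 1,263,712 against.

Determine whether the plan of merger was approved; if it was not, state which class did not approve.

Approved — every class gave the required vote.

Series A: 3/4 of 6864045 = 5148033.75, rounded up to 5148034; 5,148,034 required, 5,148,034 in favor — approved.
Series B: 3/5 of 6849669 = 4109801.40, rounded up to 4109802; 4,109,802 required, 4,111,693 in favor — approved.
Series C: 3/4 of 7032840 = 5274630; 5,274,630 required, 5,274,630 in favor — approved.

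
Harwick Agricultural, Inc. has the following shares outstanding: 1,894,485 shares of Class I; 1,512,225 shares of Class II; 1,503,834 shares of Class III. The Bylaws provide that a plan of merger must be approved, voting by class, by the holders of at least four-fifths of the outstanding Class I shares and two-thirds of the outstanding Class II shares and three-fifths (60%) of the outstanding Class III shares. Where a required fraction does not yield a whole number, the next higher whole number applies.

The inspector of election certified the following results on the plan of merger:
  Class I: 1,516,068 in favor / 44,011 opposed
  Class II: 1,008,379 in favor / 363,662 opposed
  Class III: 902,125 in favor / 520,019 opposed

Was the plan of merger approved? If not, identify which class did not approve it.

Not approved — the Class III shares did not give the required vote.

Class I: 4/5 of 1894485 = 1515588; 1,515,588 required, 1,516,068 in favor — approved.
Class II: 2/3 of 1512225 = 1008150; 1,008,150 required, 1,008,379 in favor — approved.
Class III: 3/5 of 1503834 = 902300.40, rounded up to 902301; 902,301 required, 902,125 in favor — not approved.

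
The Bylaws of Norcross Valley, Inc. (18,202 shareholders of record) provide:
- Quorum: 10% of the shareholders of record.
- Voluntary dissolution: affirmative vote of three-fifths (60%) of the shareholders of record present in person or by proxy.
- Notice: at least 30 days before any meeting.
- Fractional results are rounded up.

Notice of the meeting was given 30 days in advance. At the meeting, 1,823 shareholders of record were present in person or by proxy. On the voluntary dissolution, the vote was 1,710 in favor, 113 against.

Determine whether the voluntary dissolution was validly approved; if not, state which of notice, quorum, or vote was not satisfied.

Notice: 30 days given; 30 required. Satisfied.
Quorum: 10% of 18,202 = 1,820.20, rounded up to 1,821; 1,823 present. Satisfied.
Vote: requires three-fifths of those present (1,823); 3/5 of 1823 = 1093.80, rounded up to 1094, so 1,094 needed; 1,710 in favor. Satisfied.

Valid — all requirements satisfied.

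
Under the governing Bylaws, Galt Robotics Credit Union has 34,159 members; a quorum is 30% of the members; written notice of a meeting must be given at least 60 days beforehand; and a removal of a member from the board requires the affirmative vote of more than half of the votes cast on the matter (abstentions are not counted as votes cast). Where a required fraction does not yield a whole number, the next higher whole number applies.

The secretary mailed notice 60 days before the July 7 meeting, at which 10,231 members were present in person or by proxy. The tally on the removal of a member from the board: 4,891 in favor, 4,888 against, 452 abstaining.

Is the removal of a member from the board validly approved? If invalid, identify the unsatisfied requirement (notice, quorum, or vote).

Invalid — quorum requirement not satisfied.

Notice: 60 days given; 60 required. Satisfied.
Quorum: 30% of 34,159 = 10,247.70, rounded up to 10,248; 10,231 present. Not satisfied.
Vote: requires a majority of the votes cast (10,231 − 452 abstaining = 9,779); a majority of 9779 is 4890, so 4,890 needed; 4,891 in favor. Satisfied.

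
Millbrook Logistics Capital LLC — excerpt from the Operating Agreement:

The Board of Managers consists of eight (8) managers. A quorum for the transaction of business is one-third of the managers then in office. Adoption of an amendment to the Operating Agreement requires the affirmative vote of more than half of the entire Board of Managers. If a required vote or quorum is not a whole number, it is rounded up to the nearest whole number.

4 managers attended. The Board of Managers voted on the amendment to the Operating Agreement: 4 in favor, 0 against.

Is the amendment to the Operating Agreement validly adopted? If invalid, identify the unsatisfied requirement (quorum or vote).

Quorum: 4 present; quorum is 3. Satisfied.
Vote: the amendment to the Operating Agreement requires a majority of the entire Board of Managers (8). A majority of 8 is 5, so 5 affirmative votes are needed; 4 voted in favor. Not satisfied.

Invalid — vote requirement not satisfied.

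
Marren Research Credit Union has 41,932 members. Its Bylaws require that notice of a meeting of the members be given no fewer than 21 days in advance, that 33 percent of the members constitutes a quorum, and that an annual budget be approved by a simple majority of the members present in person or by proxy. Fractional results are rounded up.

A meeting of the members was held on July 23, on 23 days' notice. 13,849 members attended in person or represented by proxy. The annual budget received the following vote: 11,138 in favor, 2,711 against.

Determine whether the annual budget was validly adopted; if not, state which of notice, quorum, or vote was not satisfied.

Notice: 23 days given; 21 required. Satisfied.
Quorum: 33% of 41,932 = 13,837.56, rounded up to 13,838; 13,849 present. Satisfied.
Vote: requires a majority of those present (13,849); a majority of 13849 is 6925, so 6,925 needed; 11,138 in favor. Satisfied.

Valid — all requirements satisfied.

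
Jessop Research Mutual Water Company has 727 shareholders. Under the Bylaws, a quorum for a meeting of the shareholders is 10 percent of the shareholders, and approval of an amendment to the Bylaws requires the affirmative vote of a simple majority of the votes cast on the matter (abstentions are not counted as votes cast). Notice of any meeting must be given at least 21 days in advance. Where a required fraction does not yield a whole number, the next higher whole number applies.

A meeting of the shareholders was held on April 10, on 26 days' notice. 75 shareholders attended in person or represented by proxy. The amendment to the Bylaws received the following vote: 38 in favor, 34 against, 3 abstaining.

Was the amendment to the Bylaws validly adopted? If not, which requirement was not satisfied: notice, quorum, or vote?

Valid — all requirements satisfied.

Notice: 26 days given; 21 required. Satisfied.
Quorum: 10% of 727 = 72.70, rounded up to 73; 75 present. Satisfied.
Vote: requires a majority of the votes cast (75 − 3 abstaining = 72); a majority of 72 is 37, so 37 needed; 38 in favor. Satisfied.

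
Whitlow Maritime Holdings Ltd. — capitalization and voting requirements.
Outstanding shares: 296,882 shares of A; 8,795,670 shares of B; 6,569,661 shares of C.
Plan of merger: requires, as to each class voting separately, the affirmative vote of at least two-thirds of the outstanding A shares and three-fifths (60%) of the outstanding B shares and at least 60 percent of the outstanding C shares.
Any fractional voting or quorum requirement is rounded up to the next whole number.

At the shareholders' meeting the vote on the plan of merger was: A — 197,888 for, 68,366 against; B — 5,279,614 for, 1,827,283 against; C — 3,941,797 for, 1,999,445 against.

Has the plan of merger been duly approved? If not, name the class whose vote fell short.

A: 2/3 of 296882 = 197921.33, rounded up to 197922; 197,922 required, 197,888 in favor — not approved.
B: 3/5 of 8795670 = 5277402; 5,277,402 required, 5,279,614 in favor — approved.
C: 3/5 of 6569661 = 3941796.60, rounded up to 3941797; 3,941,797 required, 3,941,797 in favor — approved.

Not approved — the A shares did not give the required vote.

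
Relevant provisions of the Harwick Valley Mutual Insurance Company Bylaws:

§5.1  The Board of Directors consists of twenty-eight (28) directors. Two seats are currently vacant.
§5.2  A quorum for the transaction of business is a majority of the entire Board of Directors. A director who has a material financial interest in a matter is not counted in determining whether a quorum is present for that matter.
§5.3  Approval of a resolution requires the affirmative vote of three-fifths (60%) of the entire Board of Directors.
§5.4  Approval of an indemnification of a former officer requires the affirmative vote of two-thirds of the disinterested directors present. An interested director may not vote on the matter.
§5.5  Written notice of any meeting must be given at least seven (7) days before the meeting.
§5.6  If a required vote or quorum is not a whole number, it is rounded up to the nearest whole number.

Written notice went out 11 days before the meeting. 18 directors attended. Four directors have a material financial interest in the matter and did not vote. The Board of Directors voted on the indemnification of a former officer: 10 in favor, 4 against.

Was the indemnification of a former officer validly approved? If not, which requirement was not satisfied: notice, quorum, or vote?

Notice: 11 days given; 7 required (11 ≥ 7). Satisfied.
Quorum: 18 present, but the 4 interested directors do not count, leaving 14. Quorum is 15. Not satisfied.
Vote: the indemnification of a former officer requires two-thirds of the disinterested directors present (18 − 4 = 14). 2/3 of 14 = 9.33, rounded up to 10, so 10 affirmative votes are needed; 10 voted in favor. Satisfied. (Moot — without a quorum no business can be validly transacted.)

Invalid — quorum requirement not satisfied.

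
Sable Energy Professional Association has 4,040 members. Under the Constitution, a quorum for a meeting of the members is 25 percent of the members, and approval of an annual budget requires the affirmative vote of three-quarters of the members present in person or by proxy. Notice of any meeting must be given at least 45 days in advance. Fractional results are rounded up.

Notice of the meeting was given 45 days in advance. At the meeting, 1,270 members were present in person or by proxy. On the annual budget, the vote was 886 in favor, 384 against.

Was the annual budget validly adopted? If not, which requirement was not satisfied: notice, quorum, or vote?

Notice: 45 days given; 45 required. Satisfied.
Quorum: 25% of 4,040 = 1,010; 1,270 present. Satisfied.
Vote: requires three-fourths of those present (1,270); 3/4 of 1270 = 952.50, rounded up to 953, so 953 needed; 886 in favor. Not satisfied.

Invalid — vote requirement not satisfied.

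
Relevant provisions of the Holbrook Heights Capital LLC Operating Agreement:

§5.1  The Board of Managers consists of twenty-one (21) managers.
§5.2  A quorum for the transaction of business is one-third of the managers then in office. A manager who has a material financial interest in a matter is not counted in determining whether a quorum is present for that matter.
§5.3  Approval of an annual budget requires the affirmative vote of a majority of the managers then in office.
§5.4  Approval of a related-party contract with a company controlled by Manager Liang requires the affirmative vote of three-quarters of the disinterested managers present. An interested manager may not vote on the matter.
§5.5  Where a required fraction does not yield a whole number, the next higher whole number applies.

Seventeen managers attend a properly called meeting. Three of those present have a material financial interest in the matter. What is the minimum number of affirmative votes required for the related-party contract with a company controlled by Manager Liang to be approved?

11

The related-party contract with a company controlled by Manager Liang requires three-fourths of the disinterested managers present (17 − 3 = 14).
3/4 of 14 = 10.50, rounded up to 11.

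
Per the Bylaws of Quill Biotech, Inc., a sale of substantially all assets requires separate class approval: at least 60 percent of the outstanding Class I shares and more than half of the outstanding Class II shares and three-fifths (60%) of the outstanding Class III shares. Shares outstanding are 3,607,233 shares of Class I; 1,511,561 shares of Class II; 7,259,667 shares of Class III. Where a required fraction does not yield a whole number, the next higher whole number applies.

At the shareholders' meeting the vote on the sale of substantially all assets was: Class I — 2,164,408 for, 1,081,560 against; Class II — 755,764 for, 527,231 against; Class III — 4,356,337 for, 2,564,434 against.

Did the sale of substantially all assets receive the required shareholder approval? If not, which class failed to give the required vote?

Class I: 3/5 of 3607233 = 2164339.80, rounded up to 2164340; 2,164,340 required, 2,164,408 in favor — approved.
Class II: a majority of 1511561 is 755781; 755,781 required, 755,764 in favor — not approved.
Class III: 3/5 of 7259667 = 4355800.20, rounded up to 4355801; 4,355,801 required, 4,356,337 in favor — approved.

Not approved — the Class II shares did not give the required vote.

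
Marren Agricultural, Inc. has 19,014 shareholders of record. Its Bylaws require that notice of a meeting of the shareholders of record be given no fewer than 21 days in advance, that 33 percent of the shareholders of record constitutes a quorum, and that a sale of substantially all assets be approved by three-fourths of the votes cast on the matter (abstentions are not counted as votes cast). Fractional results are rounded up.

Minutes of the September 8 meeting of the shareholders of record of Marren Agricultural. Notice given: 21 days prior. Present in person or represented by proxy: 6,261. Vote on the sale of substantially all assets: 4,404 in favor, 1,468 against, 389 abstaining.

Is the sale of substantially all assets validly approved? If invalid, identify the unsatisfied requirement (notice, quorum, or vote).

Notice: 21 days given; 21 required. Satisfied.
Quorum: 33% of 19,014 = 6,274.62, rounded up to 6,275; 6,261 present. Not satisfied.
Vote: requires three-fourths of the votes cast (6,261 − 389 abstaining = 5,872); 3/4 of 5872 = 4404, so 4,404 needed; 4,404 in favor. Satisfied.

Invalid — quorum requirement not satisfied.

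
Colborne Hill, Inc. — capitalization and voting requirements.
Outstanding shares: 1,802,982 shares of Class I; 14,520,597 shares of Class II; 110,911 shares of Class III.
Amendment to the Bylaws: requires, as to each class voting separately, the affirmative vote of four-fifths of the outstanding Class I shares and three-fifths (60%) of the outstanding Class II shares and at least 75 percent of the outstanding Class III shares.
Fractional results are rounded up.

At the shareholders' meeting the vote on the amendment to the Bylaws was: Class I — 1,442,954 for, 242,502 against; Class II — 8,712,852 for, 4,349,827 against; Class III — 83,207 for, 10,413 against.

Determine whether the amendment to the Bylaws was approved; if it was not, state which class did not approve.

Approved — every class gave the required vote.

Class I: 4/5 of 1802982 = 1442385.60, rounded up to 1442386; 1,442,386 required, 1,442,954 in favor — approved.
Class II: 3/5 of 14520597 = 8712358.20, rounded up to 8712359; 8,712,359 required, 8,712,852 in favor — approved.
Class III: 3/4 of 110911 = 83183.25, rounded up to 83184; 83,184 required, 83,207 in favor — approved.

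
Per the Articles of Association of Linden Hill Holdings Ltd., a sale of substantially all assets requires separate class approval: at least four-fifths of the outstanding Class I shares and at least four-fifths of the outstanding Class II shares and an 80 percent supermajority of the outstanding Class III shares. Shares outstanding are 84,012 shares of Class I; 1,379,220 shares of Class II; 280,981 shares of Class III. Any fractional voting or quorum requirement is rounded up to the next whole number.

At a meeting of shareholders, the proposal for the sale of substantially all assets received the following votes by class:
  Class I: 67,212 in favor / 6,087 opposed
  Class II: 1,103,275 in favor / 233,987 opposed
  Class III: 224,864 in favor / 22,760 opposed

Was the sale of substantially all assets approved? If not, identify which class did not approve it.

Not approved — the Class II shares did not give the required vote.

Class I: 4/5 of 84012 = 67209.60, rounded up to 67210; 67,210 required, 67,212 in favor — approved.
Class II: 4/5 of 1379220 = 1103376; 1,103,376 required, 1,103,275 in favor — not approved.
Class III: 4/5 of 280981 = 224784.80, rounded up to 224785; 224,785 required, 224,864 in favor — approved.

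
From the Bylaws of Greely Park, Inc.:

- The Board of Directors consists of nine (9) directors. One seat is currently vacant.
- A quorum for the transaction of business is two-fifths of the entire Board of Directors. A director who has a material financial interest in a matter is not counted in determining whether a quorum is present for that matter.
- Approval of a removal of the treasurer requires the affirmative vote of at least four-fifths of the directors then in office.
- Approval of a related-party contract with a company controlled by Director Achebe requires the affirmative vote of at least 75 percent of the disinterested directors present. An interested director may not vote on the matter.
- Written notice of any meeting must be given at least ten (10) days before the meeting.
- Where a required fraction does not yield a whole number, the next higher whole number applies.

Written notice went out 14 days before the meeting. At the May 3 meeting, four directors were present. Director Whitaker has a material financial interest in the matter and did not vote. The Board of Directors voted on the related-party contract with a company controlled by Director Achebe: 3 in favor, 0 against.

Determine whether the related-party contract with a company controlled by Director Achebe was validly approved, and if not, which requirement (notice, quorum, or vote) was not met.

Notice: 14 days given; 10 required (14 ≥ 10). Satisfied.
Quorum: 4 present, but the 1 interested director does not count, leaving 3. Quorum is 4. Not satisfied.
Vote: the related-party contract with a company controlled by Director Achebe requires three-fourths of the disinterested directors present (4 − 1 = 3). 3/4 of 3 = 2.25, rounded up to 3, so 3 affirmative votes are needed; 3 voted in favor. Satisfied. (Moot — without a quorum no business can be validly transacted.)

Invalid — quorum requirement not satisfied.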